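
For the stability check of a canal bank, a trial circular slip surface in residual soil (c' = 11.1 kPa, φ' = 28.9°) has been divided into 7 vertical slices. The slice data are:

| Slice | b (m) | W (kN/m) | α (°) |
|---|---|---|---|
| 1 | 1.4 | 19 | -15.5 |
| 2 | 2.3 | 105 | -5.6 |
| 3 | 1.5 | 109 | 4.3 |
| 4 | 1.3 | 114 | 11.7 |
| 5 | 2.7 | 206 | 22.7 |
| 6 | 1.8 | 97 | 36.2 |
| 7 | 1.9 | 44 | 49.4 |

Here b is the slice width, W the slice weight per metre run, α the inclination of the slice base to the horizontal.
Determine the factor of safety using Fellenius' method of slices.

FS = 2.77

Ordinary method of slices: FS = Σ[c'·Δl_i + (W_i cosα_i)·tanφ'] / Σ W_i sinα_i, with Δl_i = b_i / cosα_i.
Slice 1: Δl = 1.4/cos(-15.5°) = 1.453 m; N'_1 = 19·cos(-15.5°) = 18.3; c'Δl = 16.13; W sinα = -5.1
Slice 2: Δl = 2.3/cos(-5.6°) = 2.311 m; N'_2 = 105·cos(-5.6°) = 104.5; c'Δl = 25.65; W sinα = -10.2
Slice 3: Δl = 1.5/cos4.3° = 1.504 m; N'_3 = 109·cos4.3° = 108.7; c'Δl = 16.70; W sinα = 8.2
Slice 4: Δl = 1.3/cos11.7° = 1.328 m; N'_4 = 114·cos11.7° = 111.6; c'Δl = 14.74; W sinα = 23.1
Slice 5: Δl = 2.7/cos22.7° = 2.927 m; N'_5 = 206·cos22.7° = 190.0; c'Δl = 32.49; W sinα = 79.5
Slice 6: Δl = 1.8/cos36.2° = 2.231 m; N'_6 = 97·cos36.2° = 78.3; c'Δl = 24.76; W sinα = 57.3
Slice 7: Δl = 1.9/cos49.4° = 2.920 m; N'_7 = 44·cos49.4° = 28.6; c'Δl = 32.41; W sinα = 33.4
Σc'Δl = 162.9 kN/m; ΣN' = 640.1 kN/m; ΣW sinα = 186.2 kN/m
Resisting = 162.9 + 640.1·tan28.9° = 162.9 + 353.3 = 516.2 kN/m
FS = 516.2 / 186.2 = 2.773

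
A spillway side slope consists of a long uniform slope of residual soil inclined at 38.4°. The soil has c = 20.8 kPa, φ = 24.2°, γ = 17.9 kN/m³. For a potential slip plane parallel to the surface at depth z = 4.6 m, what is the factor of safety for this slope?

For an infinite slope with a slip plane parallel to the surface (no pore pressure): FS = [c + γz cos²β tanφ] / [γz sinβ cosβ].
γz = 17.9·4.6 = 82.34 kN/m²
Numerator = 20.8 + 82.34·cos²38.4°·tan24.2° = 20.8 + 82.34·0.6142·0.4494 = 43.528 kPa
Denominator = 82.34·sin38.4°·cos38.4° = 82.34·0.6211·0.7837 = 40.082 kPa
FS = 43.528 / 40.082 = 1.086

FS = 1.09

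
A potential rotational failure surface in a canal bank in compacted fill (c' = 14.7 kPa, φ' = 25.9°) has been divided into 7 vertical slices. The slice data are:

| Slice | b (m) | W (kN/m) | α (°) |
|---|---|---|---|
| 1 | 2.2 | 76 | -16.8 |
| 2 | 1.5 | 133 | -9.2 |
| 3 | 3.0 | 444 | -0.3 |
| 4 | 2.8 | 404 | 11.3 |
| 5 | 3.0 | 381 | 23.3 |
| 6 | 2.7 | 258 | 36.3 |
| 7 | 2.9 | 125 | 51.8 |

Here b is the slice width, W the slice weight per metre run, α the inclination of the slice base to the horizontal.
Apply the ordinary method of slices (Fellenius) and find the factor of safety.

FS = 2.58

Ordinary method of slices: FS = Σ[c'·Δl_i + (W_i cosα_i)·tanφ'] / Σ W_i sinα_i, with Δl_i = b_i / cosα_i.
Slice 1: Δl = 2.2/cos(-16.8°) = 2.298 m; N'_1 = 76·cos(-16.8°) = 72.8; c'Δl = 33.78; W sinα = -22.0
Slice 2: Δl = 1.5/cos(-9.2°) = 1.520 m; N'_2 = 133·cos(-9.2°) = 131.3; c'Δl = 22.34; W sinα = -21.3
Slice 3: Δl = 3.0/cos(-0.3°) = 3.000 m; N'_3 = 444·cos(-0.3°) = 444.0; c'Δl = 44.10; W sinα = -2.3
Slice 4: Δl = 2.8/cos11.3° = 2.855 m; N'_4 = 404·cos11.3° = 396.2; c'Δl = 41.97; W sinα = 79.2
Slice 5: Δl = 3.0/cos23.3° = 3.266 m; N'_5 = 381·cos23.3° = 349.9; c'Δl = 48.02; W sinα = 150.7
Slice 6: Δl = 2.7/cos36.3° = 3.350 m; N'_6 = 258·cos36.3° = 207.9; c'Δl = 49.25; W sinα = 152.7
Slice 7: Δl = 2.9/cos51.8° = 4.689 m; N'_7 = 125·cos51.8° = 77.3; c'Δl = 68.94; W sinα = 98.2
Σc'Δl = 308.4 kN/m; ΣN' = 1679.4 kN/m; ΣW sinα = 435.3 kN/m
Resisting = 308.4 + 1679.4·tan25.9° = 308.4 + 815.5 = 1123.8 kN/m
FS = 1123.8 / 435.3 = 2.582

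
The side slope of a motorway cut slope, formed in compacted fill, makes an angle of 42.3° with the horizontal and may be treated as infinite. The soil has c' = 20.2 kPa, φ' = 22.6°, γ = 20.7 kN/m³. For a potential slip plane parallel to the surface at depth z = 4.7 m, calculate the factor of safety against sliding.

For an infinite slope with a slip plane parallel to the surface (no pore pressure): FS = [c' + γz cos²β tanφ'] / [γz sinβ cosβ].
γz = 20.7·4.7 = 97.29 kN/m²
Numerator = 20.2 + 97.29·cos²42.3°·tan22.6° = 20.2 + 97.29·0.5471·0.4163 = 42.355 kPa
Denominator = 97.29·sin42.3°·cos42.3° = 97.29·0.6730·0.7396 = 48.429 kPa
FS = 42.355 / 48.429 = 0.875

FS = 0.87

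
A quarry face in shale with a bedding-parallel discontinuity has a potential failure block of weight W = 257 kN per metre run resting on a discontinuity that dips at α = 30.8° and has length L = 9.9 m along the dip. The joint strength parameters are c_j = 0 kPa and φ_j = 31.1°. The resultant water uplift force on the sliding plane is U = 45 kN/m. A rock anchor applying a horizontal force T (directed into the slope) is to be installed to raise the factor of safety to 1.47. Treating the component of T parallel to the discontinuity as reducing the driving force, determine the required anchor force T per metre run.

T = 56 kN/m

Resolving forces along and normal to the sliding plane, with the horizontal anchor force T adding T·sinα to the effective normal force and T·cosα acting up the plane against the driving force:
FS = [c_jL + (W cosα − U + T sinα) tanφ_j] / [W sinα − T cosα]
Without the anchor: N' = 175.8 kN/m, driving T_d = 131.6 kN/m, resisting R = 0·9.9 + 175.8·tan31.1° = 106.0 kN/m, FS = 0.81.
Setting FS = 1.47 and solving for T:
1.47·(131.6 − T cos30.8°) = 106.0 + T sin30.8°·tan31.1°
T·(sin30.8°·tan31.1° + 1.47·cos30.8°) = 1.47·131.6 − 106.0
T·(0.5120·0.6032 + 1.47·0.8590) = 193.4 − 106.0 = 87.4
T·1.5716 = 87.4
T = 55.6 kN/m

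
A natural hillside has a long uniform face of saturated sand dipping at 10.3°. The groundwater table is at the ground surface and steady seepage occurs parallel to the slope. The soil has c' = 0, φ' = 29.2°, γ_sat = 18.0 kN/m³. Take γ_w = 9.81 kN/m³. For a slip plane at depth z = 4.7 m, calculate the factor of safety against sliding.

FS = 1.40

With seepage parallel to the slope and the water table at the surface, the effective normal stress on the slip plane uses the buoyant unit weight γ' = γ_sat − γ_w while the driving shear stress uses γ_sat:
FS = [c' + γ' z cos²β tanφ'] / [γ_sat z sinβ cosβ]
(For c' = 0 this reduces to FS = (γ'/γ_sat)·tanφ'/tanβ.)
γ' = 18.0 − 9.81 = 8.19 kN/m³
Numerator = 0.0 + 8.19·4.7·cos²10.3°·tan29.2° = 0.0 + 8.19·4.7·0.9680·0.5589 = 20.825 kPa
Denominator = 18.0·4.7·sin10.3°·cos10.3° = 18.0·4.7·0.1788·0.9839 = 14.883 kPa
FS = 20.825 / 14.883 = 1.399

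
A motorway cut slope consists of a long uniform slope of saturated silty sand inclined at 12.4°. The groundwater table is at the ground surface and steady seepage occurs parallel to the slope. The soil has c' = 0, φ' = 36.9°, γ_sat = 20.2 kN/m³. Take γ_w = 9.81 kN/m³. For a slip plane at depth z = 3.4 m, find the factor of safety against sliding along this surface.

With seepage parallel to the slope and the water table at the surface, the effective normal stress on the slip plane uses the buoyant unit weight γ' = γ_sat − γ_w while the driving shear stress uses γ_sat:
FS = [c' + γ' z cos²β tanφ'] / [γ_sat z sinβ cosβ]
(For c' = 0 this reduces to FS = (γ'/γ_sat)·tanφ'/tanβ.)
γ' = 20.2 − 9.81 = 10.39 kN/m³
Numerator = 0.0 + 10.39·3.4·cos²12.4°·tan36.9° = 0.0 + 10.39·3.4·0.9539·0.7508 = 25.300 kPa
Denominator = 20.2·3.4·sin12.4°·cos12.4° = 20.2·3.4·0.2147·0.9767 = 14.404 kPa
FS = 25.300 / 14.404 = 1.756

FS = 1.76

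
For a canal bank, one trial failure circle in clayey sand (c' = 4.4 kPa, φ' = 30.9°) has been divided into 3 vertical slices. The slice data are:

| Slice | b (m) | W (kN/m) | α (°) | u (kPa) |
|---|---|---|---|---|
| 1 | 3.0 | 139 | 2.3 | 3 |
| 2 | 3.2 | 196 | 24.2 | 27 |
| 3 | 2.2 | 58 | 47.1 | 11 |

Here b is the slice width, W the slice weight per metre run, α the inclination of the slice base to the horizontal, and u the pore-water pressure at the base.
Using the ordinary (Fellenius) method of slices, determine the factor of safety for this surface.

Ordinary method of slices: FS = Σ[c'·Δl_i + (W_i cosα_i − u_i·Δl_i)·tanφ'] / Σ W_i sinα_i, with Δl_i = b_i / cosα_i.
Slice 1: Δl = 3.0/cos2.3° = 3.002 m; N'_1 = 139·cos2.3° − 3·3.002 = 129.9; c'Δl = 13.21; W sinα = 5.6
Slice 2: Δl = 3.2/cos24.2° = 3.508 m; N'_2 = 196·cos24.2° − 27·3.508 = 84.1; c'Δl = 15.44; W sinα = 80.3
Slice 3: Δl = 2.2/cos47.1° = 3.232 m; N'_3 = 58·cos47.1° − 11·3.232 = 3.9; c'Δl = 14.22; W sinα = 42.5
Σc'Δl = 42.9 kN/m; ΣN' = 217.9 kN/m; ΣW sinα = 128.4 kN/m
Resisting = 42.9 + 217.9·tan30.9° = 42.9 + 130.4 = 173.3 kN/m
FS = 173.3 / 128.4 = 1.349

FS = 1.35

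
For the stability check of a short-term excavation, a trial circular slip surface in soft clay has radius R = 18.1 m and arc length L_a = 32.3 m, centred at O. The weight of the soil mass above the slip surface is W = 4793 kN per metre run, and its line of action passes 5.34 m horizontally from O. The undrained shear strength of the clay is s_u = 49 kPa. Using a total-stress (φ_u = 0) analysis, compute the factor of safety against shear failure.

FS = 1.12

Taking moments about the centre O, the resisting moment is provided by the undrained shear strength acting along the arc:
M_R = s_u·L_a·R = 49·32.30·18.1 = 28646.9 kN·m/m
M_D = W·d = 4793·5.34 = 25594.6 kN·m/m
FS = M_R / M_D = 28646.9 / 25594.6 = 1.119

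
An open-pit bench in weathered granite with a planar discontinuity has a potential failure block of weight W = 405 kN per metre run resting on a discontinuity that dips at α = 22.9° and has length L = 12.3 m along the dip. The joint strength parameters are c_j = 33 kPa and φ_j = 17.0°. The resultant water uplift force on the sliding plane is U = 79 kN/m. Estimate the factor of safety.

FS = 3.15

Resolving the block weight along and normal to the plane and applying the Mohr–Coulomb strength on the joint:
N' = W cosα − U = 405·cos22.9° − 79 = 294.1 kN/m
Driving force T = W sinα = 405·sin22.9° = 157.6 kN/m
Resisting force R = c_j·L + N'·tanφ_j = 33·12.3 + 294.1·tan17.0° = 405.9 + 89.9 = 495.8 kN/m
FS = R / T = 495.8 / 157.6 = 3.146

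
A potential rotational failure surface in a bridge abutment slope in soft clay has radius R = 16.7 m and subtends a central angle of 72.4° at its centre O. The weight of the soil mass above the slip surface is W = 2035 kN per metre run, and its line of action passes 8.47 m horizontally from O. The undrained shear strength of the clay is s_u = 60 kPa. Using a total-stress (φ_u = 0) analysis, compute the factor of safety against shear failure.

FS = 1.23

Taking moments about the centre O, the resisting moment is provided by the undrained shear strength acting along the arc:
Arc length L_a = R·θ = 16.7·(72.4°·π/180) = 16.7·1.2636 = 21.10 m
M_R = s_u·L_a·R = 60·21.10·16.7 = 21144.6 kN·m/m
M_D = W·d = 2035·8.47 = 17236.5 kN·m/m
FS = M_R / M_D = 21144.6 / 17236.5 = 1.227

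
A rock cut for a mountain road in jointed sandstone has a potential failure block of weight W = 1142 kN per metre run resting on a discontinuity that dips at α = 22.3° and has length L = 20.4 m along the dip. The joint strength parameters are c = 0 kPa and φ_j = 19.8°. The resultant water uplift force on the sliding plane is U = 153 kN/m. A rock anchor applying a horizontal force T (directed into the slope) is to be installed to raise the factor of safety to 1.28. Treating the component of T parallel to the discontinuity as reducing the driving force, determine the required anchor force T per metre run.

Resolving forces along and normal to the sliding plane, with the horizontal anchor force T adding T·sinα to the effective normal force and T·cosα acting up the plane against the driving force:
FS = [cL + (W cosα − U + T sinα) tanφ_j] / [W sinα − T cosα]
Without the anchor: N' = 903.6 kN/m, driving T_d = 433.3 kN/m, resisting R = 0·20.4 + 903.6·tan19.8° = 325.3 kN/m, FS = 0.75.
Setting FS = 1.28 and solving for T:
1.28·(433.3 − T cos22.3°) = 325.3 + T sin22.3°·tan19.8°
T·(sin22.3°·tan19.8° + 1.28·cos22.3°) = 1.28·433.3 − 325.3
T·(0.3795·0.3600 + 1.28·0.9252) = 554.7 − 325.3 = 229.4
T·1.3209 = 229.4
T = 173.6 kN/m

T = 174 kN/m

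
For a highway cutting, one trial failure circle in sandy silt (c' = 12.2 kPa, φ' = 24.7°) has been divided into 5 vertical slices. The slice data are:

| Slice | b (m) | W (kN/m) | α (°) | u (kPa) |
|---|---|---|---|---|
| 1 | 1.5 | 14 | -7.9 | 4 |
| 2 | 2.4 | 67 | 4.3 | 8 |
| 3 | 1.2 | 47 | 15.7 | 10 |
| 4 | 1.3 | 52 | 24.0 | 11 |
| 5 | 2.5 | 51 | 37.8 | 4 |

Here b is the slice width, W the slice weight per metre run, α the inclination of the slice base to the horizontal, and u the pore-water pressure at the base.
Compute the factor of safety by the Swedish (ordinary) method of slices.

FS = 2.74

Ordinary method of slices: FS = Σ[c'·Δl_i + (W_i cosα_i − u_i·Δl_i)·tanφ'] / Σ W_i sinα_i, with Δl_i = b_i / cosα_i.
Slice 1: Δl = 1.5/cos(-7.9°) = 1.514 m; N'_1 = 14·cos(-7.9°) − 4·1.514 = 7.8; c'Δl = 18.48; W sinα = -1.9
Slice 2: Δl = 2.4/cos4.3° = 2.407 m; N'_2 = 67·cos4.3° − 8·2.407 = 47.6; c'Δl = 29.36; W sinα = 5.0
Slice 3: Δl = 1.2/cos15.7° = 1.247 m; N'_3 = 47·cos15.7° − 10·1.247 = 32.8; c'Δl = 15.21; W sinα = 12.7
Slice 4: Δl = 1.3/cos24.0° = 1.423 m; N'_4 = 52·cos24.0° − 11·1.423 = 31.9; c'Δl = 17.36; W sinα = 21.2
Slice 5: Δl = 2.5/cos37.8° = 3.164 m; N'_5 = 51·cos37.8° − 4·3.164 = 27.6; c'Δl = 38.60; W sinα = 31.3
Σc'Δl = 119.0 kN/m; ΣN' = 147.6 kN/m; ΣW sinα = 68.2 kN/m
Resisting = 119.0 + 147.6·tan24.7° = 119.0 + 67.9 = 186.9 kN/m
FS = 186.9 / 68.2 = 2.740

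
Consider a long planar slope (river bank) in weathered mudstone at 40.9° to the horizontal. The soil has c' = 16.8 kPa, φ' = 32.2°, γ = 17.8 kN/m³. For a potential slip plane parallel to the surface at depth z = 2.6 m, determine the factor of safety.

FS = 1.46

For an infinite slope with a slip plane parallel to the surface (no pore pressure): FS = [c' + γz cos²β tanφ'] / [γz sinβ cosβ].
γz = 17.8·2.6 = 46.28 kN/m²
Numerator = 16.8 + 46.28·cos²40.9°·tan32.2° = 16.8 + 46.28·0.5713·0.6297 = 33.450 kPa
Denominator = 46.28·sin40.9°·cos40.9° = 46.28·0.6547·0.7559 = 22.903 kPa
FS = 33.450 / 22.903 = 1.460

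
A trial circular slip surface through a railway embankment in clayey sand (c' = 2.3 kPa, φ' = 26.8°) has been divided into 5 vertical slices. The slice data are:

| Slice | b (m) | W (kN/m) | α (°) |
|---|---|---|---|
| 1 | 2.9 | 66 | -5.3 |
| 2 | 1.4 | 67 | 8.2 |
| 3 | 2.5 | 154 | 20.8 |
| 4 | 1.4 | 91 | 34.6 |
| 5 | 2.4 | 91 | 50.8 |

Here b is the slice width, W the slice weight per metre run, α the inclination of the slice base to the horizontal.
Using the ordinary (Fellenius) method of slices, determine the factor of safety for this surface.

FS = 1.30

Ordinary method of slices: FS = Σ[c'·Δl_i + (W_i cosα_i)·tanφ'] / Σ W_i sinα_i, with Δl_i = b_i / cosα_i.
Slice 1: Δl = 2.9/cos(-5.3°) = 2.912 m; N'_1 = 66·cos(-5.3°) = 65.7; c'Δl = 6.70; W sinα = -6.1
Slice 2: Δl = 1.4/cos8.2° = 1.414 m; N'_2 = 67·cos8.2° = 66.3; c'Δl = 3.25; W sinα = 9.6
Slice 3: Δl = 2.5/cos20.8° = 2.674 m; N'_3 = 154·cos20.8° = 144.0; c'Δl = 6.15; W sinα = 54.7
Slice 4: Δl = 1.4/cos34.6° = 1.701 m; N'_4 = 91·cos34.6° = 74.9; c'Δl = 3.91; W sinα = 51.7
Slice 5: Δl = 2.4/cos50.8° = 3.797 m; N'_5 = 91·cos50.8° = 57.5; c'Δl = 8.73; W sinα = 70.5
Σc'Δl = 28.7 kN/m; ΣN' = 408.4 kN/m; ΣW sinα = 180.3 kN/m
Resisting = 28.7 + 408.4·tan26.8° = 28.7 + 206.3 = 235.1 kN/m
FS = 235.1 / 180.3 = 1.303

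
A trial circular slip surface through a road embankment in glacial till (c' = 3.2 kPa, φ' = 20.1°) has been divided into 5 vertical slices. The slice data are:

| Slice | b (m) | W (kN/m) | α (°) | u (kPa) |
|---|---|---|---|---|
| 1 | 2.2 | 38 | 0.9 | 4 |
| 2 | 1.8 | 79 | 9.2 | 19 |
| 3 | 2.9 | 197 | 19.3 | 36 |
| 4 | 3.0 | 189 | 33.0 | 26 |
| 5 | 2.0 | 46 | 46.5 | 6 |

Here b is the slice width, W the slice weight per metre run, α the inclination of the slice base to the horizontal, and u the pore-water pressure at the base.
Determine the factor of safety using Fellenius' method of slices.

Ordinary method of slices: FS = Σ[c'·Δl_i + (W_i cosα_i − u_i·Δl_i)·tanφ'] / Σ W_i sinα_i, with Δl_i = b_i / cosα_i.
Slice 1: Δl = 2.2/cos0.9° = 2.200 m; N'_1 = 38·cos0.9° − 4·2.200 = 29.2; c'Δl = 7.04; W sinα = 0.6
Slice 2: Δl = 1.8/cos9.2° = 1.823 m; N'_2 = 79·cos9.2° − 19·1.823 = 43.3; c'Δl = 5.84; W sinα = 12.6
Slice 3: Δl = 2.9/cos19.3° = 3.073 m; N'_3 = 197·cos19.3° − 36·3.073 = 75.3; c'Δl = 9.83; W sinα = 65.1
Slice 4: Δl = 3.0/cos33.0° = 3.577 m; N'_4 = 189·cos33.0° − 26·3.577 = 65.5; c'Δl = 11.45; W sinα = 102.9
Slice 5: Δl = 2.0/cos46.5° = 2.905 m; N'_5 = 46·cos46.5° − 6·2.905 = 14.2; c'Δl = 9.30; W sinα = 33.4
Σc'Δl = 43.5 kN/m; ΣN' = 227.6 kN/m; ΣW sinα = 214.6 kN/m
Resisting = 43.5 + 227.6·tan20.1° = 43.5 + 83.3 = 126.7 kN/m
FS = 126.7 / 214.6 = 0.590

FS = 0.59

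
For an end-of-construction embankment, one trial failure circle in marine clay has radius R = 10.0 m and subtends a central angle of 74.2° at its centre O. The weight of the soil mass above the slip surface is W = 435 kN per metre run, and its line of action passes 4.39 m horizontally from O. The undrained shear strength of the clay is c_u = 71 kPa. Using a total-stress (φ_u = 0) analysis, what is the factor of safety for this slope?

Taking moments about the centre O, the resisting moment is provided by the undrained shear strength acting along the arc:
Arc length L_a = R·θ = 10.0·(74.2°·π/180) = 10.0·1.2950 = 12.95 m
M_R = c_u·L_a·R = 71·12.95·10.0 = 9194.7 kN·m/m
M_D = W·d = 435·4.39 = 1909.6 kN·m/m
FS = M_R / M_D = 9194.7 / 1909.6 = 4.815

FS = 4.81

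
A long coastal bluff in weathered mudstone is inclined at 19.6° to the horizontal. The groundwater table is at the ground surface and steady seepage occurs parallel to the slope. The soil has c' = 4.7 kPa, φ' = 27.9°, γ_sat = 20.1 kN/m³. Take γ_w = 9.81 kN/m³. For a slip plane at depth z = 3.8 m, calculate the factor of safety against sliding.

FS = 0.96

With seepage parallel to the slope and the water table at the surface, the effective normal stress on the slip plane uses the buoyant unit weight γ' = γ_sat − γ_w while the driving shear stress uses γ_sat:
FS = [c' + γ' z cos²β tanφ'] / [γ_sat z sinβ cosβ]
γ' = 20.1 − 9.81 = 10.29 kN/m³
Numerator = 4.7 + 10.29·3.8·cos²19.6°·tan27.9° = 4.7 + 10.29·3.8·0.8875·0.5295 = 23.074 kPa
Denominator = 20.1·3.8·sin19.6°·cos19.6° = 20.1·3.8·0.3355·0.9421 = 24.137 kPa
FS = 23.074 / 24.137 = 0.956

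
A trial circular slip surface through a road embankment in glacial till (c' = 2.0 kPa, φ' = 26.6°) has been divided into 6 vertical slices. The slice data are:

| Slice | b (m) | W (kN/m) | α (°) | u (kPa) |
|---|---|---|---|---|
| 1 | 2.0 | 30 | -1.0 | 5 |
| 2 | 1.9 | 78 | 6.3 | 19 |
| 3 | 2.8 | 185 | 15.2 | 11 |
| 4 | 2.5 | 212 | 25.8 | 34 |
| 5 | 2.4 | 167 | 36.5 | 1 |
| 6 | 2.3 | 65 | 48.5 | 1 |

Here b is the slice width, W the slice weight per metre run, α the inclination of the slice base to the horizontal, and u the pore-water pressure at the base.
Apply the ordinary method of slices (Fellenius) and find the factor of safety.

FS = 0.91

Ordinary method of slices: FS = Σ[c'·Δl_i + (W_i cosα_i − u_i·Δl_i)·tanφ'] / Σ W_i sinα_i, with Δl_i = b_i / cosα_i.
Slice 1: Δl = 2.0/cos(-1.0°) = 2.000 m; N'_1 = 30·cos(-1.0°) − 5·2.000 = 20.0; c'Δl = 4.00; W sinα = -0.5
Slice 2: Δl = 1.9/cos6.3° = 1.912 m; N'_2 = 78·cos6.3° − 19·1.912 = 41.2; c'Δl = 3.82; W sinα = 8.6
Slice 3: Δl = 2.8/cos15.2° = 2.902 m; N'_3 = 185·cos15.2° − 11·2.902 = 146.6; c'Δl = 5.80; W sinα = 48.5
Slice 4: Δl = 2.5/cos25.8° = 2.777 m; N'_4 = 212·cos25.8° − 34·2.777 = 96.5; c'Δl = 5.55; W sinα = 92.3
Slice 5: Δl = 2.4/cos36.5° = 2.986 m; N'_5 = 167·cos36.5° − 1·2.986 = 131.3; c'Δl = 5.97; W sinα = 99.3
Slice 6: Δl = 2.3/cos48.5° = 3.471 m; N'_6 = 65·cos48.5° − 1·3.471 = 39.6; c'Δl = 6.94; W sinα = 48.7
Σc'Δl = 32.1 kN/m; ΣN' = 475.1 kN/m; ΣW sinα = 296.8 kN/m
Resisting = 32.1 + 475.1·tan26.6° = 32.1 + 237.9 = 270.0 kN/m
FS = 270.0 / 296.8 = 0.910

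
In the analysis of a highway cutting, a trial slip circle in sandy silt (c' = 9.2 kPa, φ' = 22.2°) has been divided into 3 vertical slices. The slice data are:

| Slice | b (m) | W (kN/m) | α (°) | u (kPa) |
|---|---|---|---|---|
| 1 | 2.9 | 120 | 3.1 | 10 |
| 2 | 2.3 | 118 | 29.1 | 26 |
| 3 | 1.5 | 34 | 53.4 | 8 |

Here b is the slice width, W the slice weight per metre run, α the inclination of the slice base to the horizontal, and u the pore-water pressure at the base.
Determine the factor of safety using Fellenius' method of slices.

FS = 1.37

Ordinary method of slices: FS = Σ[c'·Δl_i + (W_i cosα_i − u_i·Δl_i)·tanφ'] / Σ W_i sinα_i, with Δl_i = b_i / cosα_i.
Slice 1: Δl = 2.9/cos3.1° = 2.904 m; N'_1 = 120·cos3.1° − 10·2.904 = 90.8; c'Δl = 26.72; W sinα = 6.5
Slice 2: Δl = 2.3/cos29.1° = 2.632 m; N'_2 = 118·cos29.1° − 26·2.632 = 34.7; c'Δl = 24.22; W sinα = 57.4
Slice 3: Δl = 1.5/cos53.4° = 2.516 m; N'_3 = 34·cos53.4° − 8·2.516 = 0.1; c'Δl = 23.15; W sinα = 27.3
Σc'Δl = 74.1 kN/m; ΣN' = 125.6 kN/m; ΣW sinα = 91.2 kN/m
Resisting = 74.1 + 125.6·tan22.2° = 74.1 + 51.3 = 125.3 kN/m
FS = 125.3 / 91.2 = 1.375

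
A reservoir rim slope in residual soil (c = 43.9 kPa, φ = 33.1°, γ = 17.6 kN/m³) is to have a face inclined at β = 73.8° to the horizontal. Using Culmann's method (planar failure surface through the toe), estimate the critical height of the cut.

Culmann's analysis gives the critical failure plane at α_cr = (β + φ)/2 = (73.8 + 33.1)/2 = 53.5°, and the critical height
H_c = (4c/γ) · sinβ cosφ / [1 − cos(β − φ)]
    = (4·43.9/17.6) · sin73.8°·cos33.1° / [1 − cos(40.7°)]
    = 9.977 · 0.9603·0.8377 / [1 − 0.7581]
    = 9.977 · 0.8045 / 0.2419
    = 33.18 m

H_c = 33.18 m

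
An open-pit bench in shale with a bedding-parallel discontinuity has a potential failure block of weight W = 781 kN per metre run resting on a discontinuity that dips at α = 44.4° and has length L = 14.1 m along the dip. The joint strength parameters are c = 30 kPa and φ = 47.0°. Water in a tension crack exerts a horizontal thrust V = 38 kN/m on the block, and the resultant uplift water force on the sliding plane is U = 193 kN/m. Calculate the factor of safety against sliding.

Resolving the block weight along and normal to the plane and applying the Mohr–Coulomb strength on the joint:
N' = W cosα − U − V sinα = 781·cos44.4° − 193 − 38·sin44.4° = 338.4 kN/m
Driving force T = W sinα + V cosα = 781·sin44.4° + 38·cos44.4° = 573.6 kN/m
Resisting force R = c·L + N'·tanφ = 30·14.1 + 338.4·tan47.0° = 423.0 + 362.9 = 785.9 kN/m
FS = R / T = 785.9 / 573.6 = 1.370

FS = 1.37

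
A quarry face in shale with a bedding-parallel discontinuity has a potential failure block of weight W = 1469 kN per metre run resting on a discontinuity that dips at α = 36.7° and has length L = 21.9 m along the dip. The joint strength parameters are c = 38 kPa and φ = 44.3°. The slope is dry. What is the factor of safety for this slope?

Resolving the block weight along and normal to the plane and applying the Mohr–Coulomb strength on the joint:
N' = W cosα = 1469·cos36.7° = 1177.8 kN/m
Driving force T = W sinα = 1469·sin36.7° = 877.9 kN/m
Resisting force R = c·L + N'·tanφ = 38·21.9 + 1177.8·tan44.3° = 832.2 + 1149.4 = 1981.6 kN/m
FS = R / T = 1981.6 / 877.9 = 2.257

FS = 2.26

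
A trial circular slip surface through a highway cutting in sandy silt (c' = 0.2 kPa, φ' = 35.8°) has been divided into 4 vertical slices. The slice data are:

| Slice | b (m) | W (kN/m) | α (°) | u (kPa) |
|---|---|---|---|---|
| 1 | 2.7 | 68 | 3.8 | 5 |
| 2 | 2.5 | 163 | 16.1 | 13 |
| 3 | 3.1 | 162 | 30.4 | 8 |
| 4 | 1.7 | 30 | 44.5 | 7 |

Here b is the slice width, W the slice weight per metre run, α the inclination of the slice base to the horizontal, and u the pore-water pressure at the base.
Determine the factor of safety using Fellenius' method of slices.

Ordinary method of slices: FS = Σ[c'·Δl_i + (W_i cosα_i − u_i·Δl_i)·tanφ'] / Σ W_i sinα_i, with Δl_i = b_i / cosα_i.
Slice 1: Δl = 2.7/cos3.8° = 2.706 m; N'_1 = 68·cos3.8° − 5·2.706 = 54.3; c'Δl = 0.54; W sinα = 4.5
Slice 2: Δl = 2.5/cos16.1° = 2.602 m; N'_2 = 163·cos16.1° − 13·2.602 = 122.8; c'Δl = 0.52; W sinα = 45.2
Slice 3: Δl = 3.1/cos30.4° = 3.594 m; N'_3 = 162·cos30.4° − 8·3.594 = 111.0; c'Δl = 0.72; W sinα = 82.0
Slice 4: Δl = 1.7/cos44.5° = 2.383 m; N'_4 = 30·cos44.5° − 7·2.383 = 4.7; c'Δl = 0.48; W sinα = 21.0
Σc'Δl = 2.3 kN/m; ΣN' = 292.8 kN/m; ΣW sinα = 152.7 kN/m
Resisting = 2.3 + 292.8·tan35.8° = 2.3 + 211.2 = 213.4 kN/m
FS = 213.4 / 152.7 = 1.398

FS = 1.40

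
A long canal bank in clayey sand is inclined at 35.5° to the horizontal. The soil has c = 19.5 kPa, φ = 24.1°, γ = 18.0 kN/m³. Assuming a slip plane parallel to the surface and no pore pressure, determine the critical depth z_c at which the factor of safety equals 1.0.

Setting FS = 1.00 in FS = [c + γz cos²β tanφ] / [γz sinβ cosβ] and solving for z:
z = c / [γ cosβ (FS·sinβ − cosβ·tanφ)]
  = 19.5 / [18.0·cos35.5°·(1.00·sin35.5° − cos35.5°·tan24.1°)]
  = 19.5 / [18.0·0.8141·(1.00·0.5807 − 0.8141·0.4473)]
  = 19.5 / 3.1731 = 6.145 m

z_c = 6.15 m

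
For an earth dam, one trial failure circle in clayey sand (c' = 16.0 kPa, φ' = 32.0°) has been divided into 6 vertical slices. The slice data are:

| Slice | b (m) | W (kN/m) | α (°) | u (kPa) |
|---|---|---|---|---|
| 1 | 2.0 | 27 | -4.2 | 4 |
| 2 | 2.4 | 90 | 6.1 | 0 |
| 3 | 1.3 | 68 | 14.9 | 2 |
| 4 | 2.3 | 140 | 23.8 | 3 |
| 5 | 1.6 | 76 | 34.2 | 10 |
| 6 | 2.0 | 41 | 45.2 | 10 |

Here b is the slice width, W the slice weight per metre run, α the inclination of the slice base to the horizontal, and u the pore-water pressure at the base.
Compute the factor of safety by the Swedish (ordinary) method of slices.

Ordinary method of slices: FS = Σ[c'·Δl_i + (W_i cosα_i − u_i·Δl_i)·tanφ'] / Σ W_i sinα_i, with Δl_i = b_i / cosα_i.
Slice 1: Δl = 2.0/cos(-4.2°) = 2.005 m; N'_1 = 27·cos(-4.2°) − 4·2.005 = 18.9; c'Δl = 32.09; W sinα = -2.0
Slice 2: Δl = 2.4/cos6.1° = 2.414 m; N'_2 = 90·cos6.1° − 0·2.414 = 89.5; c'Δl = 38.62; W sinα = 9.6
Slice 3: Δl = 1.3/cos14.9° = 1.345 m; N'_3 = 68·cos14.9° − 2·1.345 = 63.0; c'Δl = 21.52; W sinα = 17.5
Slice 4: Δl = 2.3/cos23.8° = 2.514 m; N'_4 = 140·cos23.8° − 3·2.514 = 120.6; c'Δl = 40.22; W sinα = 56.5
Slice 5: Δl = 1.6/cos34.2° = 1.935 m; N'_5 = 76·cos34.2° − 10·1.935 = 43.5; c'Δl = 30.95; W sinα = 42.7
Slice 6: Δl = 2.0/cos45.2° = 2.838 m; N'_6 = 41·cos45.2° − 10·2.838 = 0.5; c'Δl = 45.41; W sinα = 29.1
Σc'Δl = 208.8 kN/m; ΣN' = 336.0 kN/m; ΣW sinα = 153.4 kN/m
Resisting = 208.8 + 336.0·tan32.0° = 208.8 + 210.0 = 418.8 kN/m
FS = 418.8 / 153.4 = 2.730

FS = 2.73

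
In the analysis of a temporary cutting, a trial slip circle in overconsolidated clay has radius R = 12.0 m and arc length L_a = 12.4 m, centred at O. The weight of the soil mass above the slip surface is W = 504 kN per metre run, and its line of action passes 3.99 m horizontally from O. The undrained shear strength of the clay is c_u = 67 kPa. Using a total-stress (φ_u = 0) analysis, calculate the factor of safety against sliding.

FS = 4.96

Taking moments about the centre O, the resisting moment is provided by the undrained shear strength acting along the arc:
M_R = c_u·L_a·R = 67·12.40·12.0 = 9969.6 kN·m/m
M_D = W·d = 504·3.99 = 2011.0 kN·m/m
FS = M_R / M_D = 9969.6 / 2011.0 = 4.958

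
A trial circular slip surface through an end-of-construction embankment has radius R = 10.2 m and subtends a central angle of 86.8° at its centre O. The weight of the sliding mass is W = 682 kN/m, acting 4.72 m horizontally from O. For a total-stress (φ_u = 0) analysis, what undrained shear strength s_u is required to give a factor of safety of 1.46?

FS = s_u·L_a·R / (W·d), so s_u = FS·W·d / (L_a·R).
Arc length L_a = R·θ = 10.2·(86.8°·π/180) = 10.2·1.5149 = 15.45 m
s_u = 1.46·682·4.72 / (15.45·10.2) = 4699.8 / 157.61 = 29.82 kPa

s_u = 29.8 kPa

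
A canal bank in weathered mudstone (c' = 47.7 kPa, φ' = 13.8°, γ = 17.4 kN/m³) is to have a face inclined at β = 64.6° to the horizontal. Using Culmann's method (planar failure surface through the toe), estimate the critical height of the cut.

Culmann's analysis gives the critical failure plane at α_cr = (β + φ')/2 = (64.6 + 13.8)/2 = 39.2°, and the critical height
H_c = (4c'/γ) · sinβ cosφ' / [1 − cos(β − φ')]
    = (4·47.7/17.4) · sin64.6°·cos13.8° / [1 − cos(50.8°)]
    = 10.966 · 0.9033·0.9711 / [1 − 0.6320]
    = 10.966 · 0.8773 / 0.3680
    = 26.14 m

H_c = 26.14 m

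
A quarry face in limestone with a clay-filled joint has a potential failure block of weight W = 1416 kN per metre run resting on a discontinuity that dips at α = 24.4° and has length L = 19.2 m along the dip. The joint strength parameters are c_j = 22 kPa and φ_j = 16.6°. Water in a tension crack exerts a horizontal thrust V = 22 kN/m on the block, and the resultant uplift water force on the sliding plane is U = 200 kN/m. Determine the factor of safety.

FS = 1.23

Resolving the block weight along and normal to the plane and applying the Mohr–Coulomb strength on the joint:
N' = W cosα − U − V sinα = 1416·cos24.4° − 200 − 22·sin24.4° = 1080.4 kN/m
Driving force T = W sinα + V cosα = 1416·sin24.4° + 22·cos24.4° = 605.0 kN/m
Resisting force R = c_j·L + N'·tanφ_j = 22·19.2 + 1080.4·tan16.6° = 422.4 + 322.1 = 744.5 kN/m
FS = R / T = 744.5 / 605.0 = 1.231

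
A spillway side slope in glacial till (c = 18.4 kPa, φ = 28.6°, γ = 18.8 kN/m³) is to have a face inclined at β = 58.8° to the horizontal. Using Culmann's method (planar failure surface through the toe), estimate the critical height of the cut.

Culmann's analysis gives the critical failure plane at α_cr = (β + φ)/2 = (58.8 + 28.6)/2 = 43.7°, and the critical height
H_c = (4c/γ) · sinβ cosφ / [1 − cos(β − φ)]
    = (4·18.4/18.8) · sin58.8°·cos28.6° / [1 − cos(30.2°)]
    = 3.915 · 0.8554·0.8780 / [1 − 0.8643]
    = 3.915 · 0.7510 / 0.1357
    = 21.66 m

H_c = 21.66 m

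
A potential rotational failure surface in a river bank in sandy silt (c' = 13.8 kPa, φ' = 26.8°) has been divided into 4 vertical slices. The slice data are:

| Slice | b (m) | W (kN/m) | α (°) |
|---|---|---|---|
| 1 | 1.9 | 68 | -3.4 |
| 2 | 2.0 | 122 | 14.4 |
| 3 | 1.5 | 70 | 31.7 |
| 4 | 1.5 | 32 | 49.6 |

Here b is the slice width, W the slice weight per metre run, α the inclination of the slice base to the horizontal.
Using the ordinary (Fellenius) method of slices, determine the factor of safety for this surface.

FS = 2.81

Ordinary method of slices: FS = Σ[c'·Δl_i + (W_i cosα_i)·tanφ'] / Σ W_i sinα_i, with Δl_i = b_i / cosα_i.
Slice 1: Δl = 1.9/cos(-3.4°) = 1.903 m; N'_1 = 68·cos(-3.4°) = 67.9; c'Δl = 26.27; W sinα = -4.0
Slice 2: Δl = 2.0/cos14.4° = 2.065 m; N'_2 = 122·cos14.4° = 118.2; c'Δl = 28.50; W sinα = 30.3
Slice 3: Δl = 1.5/cos31.7° = 1.763 m; N'_3 = 70·cos31.7° = 59.6; c'Δl = 24.33; W sinα = 36.8
Slice 4: Δl = 1.5/cos49.6° = 2.314 m; N'_4 = 32·cos49.6° = 20.7; c'Δl = 31.94; W sinα = 24.4
Σc'Δl = 111.0 kN/m; ΣN' = 266.3 kN/m; ΣW sinα = 87.5 kN/m
Resisting = 111.0 + 266.3·tan26.8° = 111.0 + 134.5 = 245.6 kN/m
FS = 245.6 / 87.5 = 2.808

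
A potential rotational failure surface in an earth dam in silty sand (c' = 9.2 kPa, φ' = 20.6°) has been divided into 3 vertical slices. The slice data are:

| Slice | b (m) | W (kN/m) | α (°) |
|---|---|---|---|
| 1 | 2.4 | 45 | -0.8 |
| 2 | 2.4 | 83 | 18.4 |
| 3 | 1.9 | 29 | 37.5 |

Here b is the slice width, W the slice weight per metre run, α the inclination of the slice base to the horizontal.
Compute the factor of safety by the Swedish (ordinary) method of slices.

FS = 2.84

Ordinary method of slices: FS = Σ[c'·Δl_i + (W_i cosα_i)·tanφ'] / Σ W_i sinα_i, with Δl_i = b_i / cosα_i.
Slice 1: Δl = 2.4/cos(-0.8°) = 2.400 m; N'_1 = 45·cos(-0.8°) = 45.0; c'Δl = 22.08; W sinα = -0.6
Slice 2: Δl = 2.4/cos18.4° = 2.529 m; N'_2 = 83·cos18.4° = 78.8; c'Δl = 23.27; W sinα = 26.2
Slice 3: Δl = 1.9/cos37.5° = 2.395 m; N'_3 = 29·cos37.5° = 23.0; c'Δl = 22.03; W sinα = 17.7
Σc'Δl = 67.4 kN/m; ΣN' = 146.8 kN/m; ΣW sinα = 43.2 kN/m
Resisting = 67.4 + 146.8·tan20.6° = 67.4 + 55.2 = 122.5 kN/m
FS = 122.5 / 43.2 = 2.835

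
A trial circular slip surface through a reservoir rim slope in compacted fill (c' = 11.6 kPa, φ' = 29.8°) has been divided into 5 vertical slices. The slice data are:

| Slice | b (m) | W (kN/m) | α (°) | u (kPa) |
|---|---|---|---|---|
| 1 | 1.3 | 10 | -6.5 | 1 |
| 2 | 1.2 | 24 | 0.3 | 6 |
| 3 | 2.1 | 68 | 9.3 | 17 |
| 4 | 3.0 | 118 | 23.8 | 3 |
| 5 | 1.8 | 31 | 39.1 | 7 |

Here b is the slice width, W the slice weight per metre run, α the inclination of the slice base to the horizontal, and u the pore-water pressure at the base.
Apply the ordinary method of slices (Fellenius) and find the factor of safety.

FS = 2.74

Ordinary method of slices: FS = Σ[c'·Δl_i + (W_i cosα_i − u_i·Δl_i)·tanφ'] / Σ W_i sinα_i, with Δl_i = b_i / cosα_i.
Slice 1: Δl = 1.3/cos(-6.5°) = 1.308 m; N'_1 = 10·cos(-6.5°) − 1·1.308 = 8.6; c'Δl = 15.18; W sinα = -1.1
Slice 2: Δl = 1.2/cos0.3° = 1.200 m; N'_2 = 24·cos0.3° − 6·1.200 = 16.8; c'Δl = 13.92; W sinα = 0.1
Slice 3: Δl = 2.1/cos9.3° = 2.128 m; N'_3 = 68·cos9.3° − 17·2.128 = 30.9; c'Δl = 24.68; W sinα = 11.0
Slice 4: Δl = 3.0/cos23.8° = 3.279 m; N'_4 = 118·cos23.8° − 3·3.279 = 98.1; c'Δl = 38.03; W sinα = 47.6
Slice 5: Δl = 1.8/cos39.1° = 2.319 m; N'_5 = 31·cos39.1° − 7·2.319 = 7.8; c'Δl = 26.91; W sinα = 19.6
Σc'Δl = 118.7 kN/m; ΣN' = 162.3 kN/m; ΣW sinα = 77.2 kN/m
Resisting = 118.7 + 162.3·tan29.8° = 118.7 + 93.0 = 211.7 kN/m
FS = 211.7 / 77.2 = 2.744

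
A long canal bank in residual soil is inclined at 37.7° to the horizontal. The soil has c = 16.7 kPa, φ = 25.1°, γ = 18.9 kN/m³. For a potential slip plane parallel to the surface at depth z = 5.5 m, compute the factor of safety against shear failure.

For an infinite slope with a slip plane parallel to the surface (no pore pressure): FS = [c + γz cos²β tanφ] / [γz sinβ cosβ].
γz = 18.9·5.5 = 103.95 kN/m²
Numerator = 16.7 + 103.95·cos²37.7°·tan25.1° = 16.7 + 103.95·0.6260·0.4684 = 47.184 kPa
Denominator = 103.95·sin37.7°·cos37.7° = 103.95·0.6115·0.7912 = 50.297 kPa
FS = 47.184 / 50.297 = 0.938

FS = 0.94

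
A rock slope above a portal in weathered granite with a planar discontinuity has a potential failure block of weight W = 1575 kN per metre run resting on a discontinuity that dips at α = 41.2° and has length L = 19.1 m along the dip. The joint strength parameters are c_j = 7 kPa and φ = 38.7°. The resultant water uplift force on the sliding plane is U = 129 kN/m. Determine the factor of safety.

FS = 0.94

Resolving the block weight along and normal to the plane and applying the Mohr–Coulomb strength on the joint:
N' = W cosα − U = 1575·cos41.2° − 129 = 1056.1 kN/m
Driving force T = W sinα = 1575·sin41.2° = 1037.4 kN/m
Resisting force R = c_j·L + N'·tanφ = 7·19.1 + 1056.1·tan38.7° = 133.7 + 846.1 = 979.8 kN/m
FS = R / T = 979.8 / 1037.4 = 0.944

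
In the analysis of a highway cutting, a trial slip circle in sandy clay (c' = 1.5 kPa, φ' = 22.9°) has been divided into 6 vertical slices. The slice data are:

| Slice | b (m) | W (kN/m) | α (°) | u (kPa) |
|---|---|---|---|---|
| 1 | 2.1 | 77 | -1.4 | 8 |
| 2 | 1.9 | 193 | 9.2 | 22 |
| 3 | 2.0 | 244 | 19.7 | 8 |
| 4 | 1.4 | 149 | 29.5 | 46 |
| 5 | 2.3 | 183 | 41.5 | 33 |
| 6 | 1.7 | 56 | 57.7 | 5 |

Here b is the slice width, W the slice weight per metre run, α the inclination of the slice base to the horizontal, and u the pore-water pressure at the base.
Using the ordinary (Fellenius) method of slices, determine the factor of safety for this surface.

Ordinary method of slices: FS = Σ[c'·Δl_i + (W_i cosα_i − u_i·Δl_i)·tanφ'] / Σ W_i sinα_i, with Δl_i = b_i / cosα_i.
Slice 1: Δl = 2.1/cos(-1.4°) = 2.101 m; N'_1 = 77·cos(-1.4°) − 8·2.101 = 60.2; c'Δl = 3.15; W sinα = -1.9
Slice 2: Δl = 1.9/cos9.2° = 1.925 m; N'_2 = 193·cos9.2° − 22·1.925 = 148.2; c'Δl = 2.89; W sinα = 30.9
Slice 3: Δl = 2.0/cos19.7° = 2.124 m; N'_3 = 244·cos19.7° − 8·2.124 = 212.7; c'Δl = 3.19; W sinα = 82.3
Slice 4: Δl = 1.4/cos29.5° = 1.609 m; N'_4 = 149·cos29.5° − 46·1.609 = 55.7; c'Δl = 2.41; W sinα = 73.4
Slice 5: Δl = 2.3/cos41.5° = 3.071 m; N'_5 = 183·cos41.5° − 33·3.071 = 35.7; c'Δl = 4.61; W sinα = 121.3
Slice 6: Δl = 1.7/cos57.7° = 3.181 m; N'_6 = 56·cos57.7° − 5·3.181 = 14.0; c'Δl = 4.77; W sinα = 47.3
Σc'Δl = 21.0 kN/m; ΣN' = 526.5 kN/m; ΣW sinα = 353.2 kN/m
Resisting = 21.0 + 526.5·tan22.9° = 21.0 + 222.4 = 243.4 kN/m
FS = 243.4 / 353.2 = 0.689

FS = 0.69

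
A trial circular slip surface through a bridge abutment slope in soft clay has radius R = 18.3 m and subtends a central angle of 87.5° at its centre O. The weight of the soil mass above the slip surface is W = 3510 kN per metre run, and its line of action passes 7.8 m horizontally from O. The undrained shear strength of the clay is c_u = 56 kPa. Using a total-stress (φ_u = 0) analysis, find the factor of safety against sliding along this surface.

FS = 1.05

Taking moments about the centre O, the resisting moment is provided by the undrained shear strength acting along the arc:
Arc length L_a = R·θ = 18.3·(87.5°·π/180) = 18.3·1.5272 = 27.95 m
M_R = c_u·L_a·R = 56·27.95·18.3 = 28640.2 kN·m/m
M_D = W·d = 3510·7.8 = 27378.0 kN·m/m
FS = M_R / M_D = 28640.2 / 27378.0 = 1.046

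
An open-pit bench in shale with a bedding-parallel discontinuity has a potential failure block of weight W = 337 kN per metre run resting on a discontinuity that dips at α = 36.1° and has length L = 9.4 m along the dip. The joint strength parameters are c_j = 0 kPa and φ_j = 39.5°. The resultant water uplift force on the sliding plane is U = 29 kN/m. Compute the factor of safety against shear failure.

FS = 1.01

Resolving the block weight along and normal to the plane and applying the Mohr–Coulomb strength on the joint:
N' = W cosα − U = 337·cos36.1° − 29 = 243.3 kN/m
Driving force T = W sinα = 337·sin36.1° = 198.6 kN/m
Resisting force R = c_j·L + N'·tanφ_j = 0·9.4 + 243.3·tan39.5° = 0.0 + 200.6 = 200.6 kN/m
FS = R / T = 200.6 / 198.6 = 1.010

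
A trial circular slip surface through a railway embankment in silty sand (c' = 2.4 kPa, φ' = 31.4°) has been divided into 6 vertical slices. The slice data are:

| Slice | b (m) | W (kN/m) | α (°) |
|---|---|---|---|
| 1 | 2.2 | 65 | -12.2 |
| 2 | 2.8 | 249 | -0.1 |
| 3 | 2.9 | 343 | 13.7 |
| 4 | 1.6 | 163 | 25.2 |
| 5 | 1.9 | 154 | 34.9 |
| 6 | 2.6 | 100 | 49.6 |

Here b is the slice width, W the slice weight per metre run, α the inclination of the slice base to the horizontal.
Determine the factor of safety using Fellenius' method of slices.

Ordinary method of slices: FS = Σ[c'·Δl_i + (W_i cosα_i)·tanφ'] / Σ W_i sinα_i, with Δl_i = b_i / cosα_i.
Slice 1: Δl = 2.2/cos(-12.2°) = 2.251 m; N'_1 = 65·cos(-12.2°) = 63.5; c'Δl = 5.40; W sinα = -13.7
Slice 2: Δl = 2.8/cos(-0.1°) = 2.800 m; N'_2 = 249·cos(-0.1°) = 249.0; c'Δl = 6.72; W sinα = -0.4
Slice 3: Δl = 2.9/cos13.7° = 2.985 m; N'_3 = 343·cos13.7° = 333.2; c'Δl = 7.16; W sinα = 81.2
Slice 4: Δl = 1.6/cos25.2° = 1.768 m; N'_4 = 163·cos25.2° = 147.5; c'Δl = 4.24; W sinα = 69.4
Slice 5: Δl = 1.9/cos34.9° = 2.317 m; N'_5 = 154·cos34.9° = 126.3; c'Δl = 5.56; W sinα = 88.1
Slice 6: Δl = 2.6/cos49.6° = 4.012 m; N'_6 = 100·cos49.6° = 64.8; c'Δl = 9.63; W sinα = 76.2
Σc'Δl = 38.7 kN/m; ΣN' = 984.4 kN/m; ΣW sinα = 300.7 kN/m
Resisting = 38.7 + 984.4·tan31.4° = 38.7 + 600.9 = 639.6 kN/m
FS = 639.6 / 300.7 = 2.127

FS = 2.13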